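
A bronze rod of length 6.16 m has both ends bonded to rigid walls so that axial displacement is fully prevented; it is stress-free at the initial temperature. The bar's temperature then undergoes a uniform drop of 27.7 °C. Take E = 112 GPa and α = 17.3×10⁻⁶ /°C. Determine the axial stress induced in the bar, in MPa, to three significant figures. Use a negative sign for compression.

Free thermal expansion αLΔT = 17.3e-6 · 6160 · -27.7 = -2.952 mm.
The walls impose strain ε = −(-2.952)/6160 = 4.7921e-04; σ = Eε = 112000 · 4.7921e-04 = 53.67 MPa.

53.7 MPa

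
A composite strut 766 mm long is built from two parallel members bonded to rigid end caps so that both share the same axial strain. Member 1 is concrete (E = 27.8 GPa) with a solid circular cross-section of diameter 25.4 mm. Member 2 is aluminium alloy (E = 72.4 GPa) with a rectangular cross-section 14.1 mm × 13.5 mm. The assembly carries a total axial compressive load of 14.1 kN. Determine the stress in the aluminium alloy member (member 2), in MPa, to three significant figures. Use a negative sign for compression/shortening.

A_1 = 506.7 mm².
A_2 = 190.3 mm².
Equal strain + equilibrium ⇒ each member carries load in proportion to AE: A₁E₁ = 14090000 N, A₂E₂ = 13780000 N, ΣAE = 27870000 N.
σ₂ = P·E₂/ΣAE = -14100·72400/27870000 = -36.63 MPa.

-36.6 MPa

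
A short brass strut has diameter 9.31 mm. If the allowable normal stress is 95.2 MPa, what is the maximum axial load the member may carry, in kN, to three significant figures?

A = 68.08 mm².
P_max = σ_allow · A = 95.2 · 68.08 = 6481 N = 6.481 kN.

6.48 kN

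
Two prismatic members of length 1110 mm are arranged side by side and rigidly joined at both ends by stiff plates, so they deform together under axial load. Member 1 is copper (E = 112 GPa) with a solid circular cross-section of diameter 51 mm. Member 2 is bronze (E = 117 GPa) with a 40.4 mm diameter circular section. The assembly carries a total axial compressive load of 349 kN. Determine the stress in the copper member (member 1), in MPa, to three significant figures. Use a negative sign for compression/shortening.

-103 MPa

A_1 = 2043 mm².
A_2 = 1282 mm².
Equal strain + equilibrium ⇒ each member carries load in proportion to AE: A₁E₁ = 228800000 N, A₂E₂ = 150000000 N, ΣAE = 378800000 N.
σ₁ = P·E₁/ΣAE = -349000·112000/378800000 = -103.2 MPa.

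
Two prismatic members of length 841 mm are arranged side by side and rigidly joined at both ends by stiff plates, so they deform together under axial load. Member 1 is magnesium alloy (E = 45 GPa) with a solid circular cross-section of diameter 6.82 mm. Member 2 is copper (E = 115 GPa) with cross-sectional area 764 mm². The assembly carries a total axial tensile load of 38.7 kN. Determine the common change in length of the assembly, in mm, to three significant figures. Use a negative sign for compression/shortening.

A_1 = 36.53 mm².
Equal strain + equilibrium ⇒ each member carries load in proportion to AE: A₁E₁ = 1644000 N, A₂E₂ = 87860000 N, ΣAE = 89500000 N.
δ = PL/ΣAE = 38700·841/89500000 = 0.3636 mm.

0.364 mm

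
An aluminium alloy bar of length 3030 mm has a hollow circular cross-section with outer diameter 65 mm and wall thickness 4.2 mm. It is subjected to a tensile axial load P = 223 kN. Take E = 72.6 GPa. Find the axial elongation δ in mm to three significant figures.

11.6 mm

A = 802.2 mm².
δ_mech = NL/(AE) = 223000·3030/(802.2·72600) = 11.6 mm.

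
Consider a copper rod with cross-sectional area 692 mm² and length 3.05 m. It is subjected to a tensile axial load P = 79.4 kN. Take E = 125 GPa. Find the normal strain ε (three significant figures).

9.18e-04

σ = N/A = 114.7 MPa; ε = σ/E = 114.7/125000 = 9.179e-04.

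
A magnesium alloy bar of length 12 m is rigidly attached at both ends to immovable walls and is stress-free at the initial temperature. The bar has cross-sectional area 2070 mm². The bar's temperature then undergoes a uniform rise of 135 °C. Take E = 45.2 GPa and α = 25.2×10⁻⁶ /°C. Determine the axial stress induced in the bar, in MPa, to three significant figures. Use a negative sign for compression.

-154 MPa

Free thermal expansion αLΔT = 25.2e-6 · 12000 · 135 = 40.82 mm.
The walls impose strain ε = −(40.82)/12000 = -3.4020e-03; σ = Eε = 45200 · -3.4020e-03 = -153.8 MPa.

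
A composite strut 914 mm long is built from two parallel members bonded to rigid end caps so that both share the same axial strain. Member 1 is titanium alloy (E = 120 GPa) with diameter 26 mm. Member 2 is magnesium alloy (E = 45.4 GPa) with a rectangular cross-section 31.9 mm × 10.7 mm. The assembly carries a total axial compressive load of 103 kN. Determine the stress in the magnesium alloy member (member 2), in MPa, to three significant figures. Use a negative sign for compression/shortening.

-59.0 MPa

A_1 = 530.9 mm².
A_2 = 341.3 mm².
Equal strain + equilibrium ⇒ each member carries load in proportion to AE: A₁E₁ = 63710000 N, A₂E₂ = 15500000 N, ΣAE = 79210000 N.
σ₂ = P·E₂/ΣAE = -103000·45400/79210000 = -59.04 MPa.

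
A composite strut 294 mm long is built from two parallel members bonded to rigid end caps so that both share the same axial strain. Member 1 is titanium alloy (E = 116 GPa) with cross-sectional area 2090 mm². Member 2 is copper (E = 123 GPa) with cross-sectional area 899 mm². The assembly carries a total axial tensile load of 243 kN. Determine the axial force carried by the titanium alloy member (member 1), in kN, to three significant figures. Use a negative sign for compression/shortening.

167 kN

Equal strain + equilibrium ⇒ each member carries load in proportion to AE: A₁E₁ = 242400000 N, A₂E₂ = 110600000 N, ΣAE = 353000000 N.
F₁ = P·A₁E₁/ΣAE = 243000·242400000/353000000 = 166900 N.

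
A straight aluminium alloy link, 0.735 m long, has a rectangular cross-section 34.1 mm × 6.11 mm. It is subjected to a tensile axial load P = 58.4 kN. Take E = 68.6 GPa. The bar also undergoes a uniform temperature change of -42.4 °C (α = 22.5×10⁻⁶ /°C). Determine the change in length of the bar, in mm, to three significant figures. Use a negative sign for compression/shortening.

2.30 mm

A = 208.4 mm².
δ_mech = NL/(AE) = 58400·735/(208.4·68600) = 3.003 mm.
δ_thermal = αLΔT = 22.5e-6·735·-42.4 = -0.7012 mm.
δ = δ_mech + δ_thermal = 2.302 mm.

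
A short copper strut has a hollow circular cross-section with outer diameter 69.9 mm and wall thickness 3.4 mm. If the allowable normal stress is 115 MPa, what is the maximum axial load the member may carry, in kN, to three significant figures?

81.7 kN

A = 710.3 mm².
P_max = σ_allow · A = 115 · 710.3 = 81690 N = 81.69 kN.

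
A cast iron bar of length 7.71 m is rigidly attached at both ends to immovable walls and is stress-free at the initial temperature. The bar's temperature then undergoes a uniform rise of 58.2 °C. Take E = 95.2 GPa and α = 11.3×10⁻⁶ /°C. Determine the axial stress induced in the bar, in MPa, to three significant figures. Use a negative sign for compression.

-62.6 MPa

Free thermal expansion αLΔT = 11.3e-6 · 7710 · 58.2 = 5.071 mm.
The walls impose strain ε = −(5.071)/7710 = -6.5766e-04; σ = Eε = 95200 · -6.5766e-04 = -62.61 MPa.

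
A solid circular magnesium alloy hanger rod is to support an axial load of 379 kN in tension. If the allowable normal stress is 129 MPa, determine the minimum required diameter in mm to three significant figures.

Required area A ≥ P/σ_allow = 379000/129 = 2938 mm².
For a solid circular section, d ≥ √(4A/π) = 61.16 mm.

61.2 mm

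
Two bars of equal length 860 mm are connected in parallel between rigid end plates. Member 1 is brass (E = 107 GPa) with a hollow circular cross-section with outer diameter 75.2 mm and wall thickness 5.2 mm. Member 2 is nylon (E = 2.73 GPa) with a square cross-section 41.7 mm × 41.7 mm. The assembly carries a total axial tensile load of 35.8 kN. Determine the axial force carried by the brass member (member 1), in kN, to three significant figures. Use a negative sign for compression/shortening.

A_1 = 1144 mm².
A_2 = 1739 mm².
Equal strain + equilibrium ⇒ each member carries load in proportion to AE: A₁E₁ = 122400000 N, A₂E₂ = 4747000 N, ΣAE = 127100000 N.
F₁ = P·A₁E₁/ΣAE = 35800·122400000/127100000 = 34460 N.

34.5 kN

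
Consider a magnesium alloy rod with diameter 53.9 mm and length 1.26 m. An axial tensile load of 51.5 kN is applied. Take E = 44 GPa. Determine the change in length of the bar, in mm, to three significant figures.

0.646 mm

A = 2282 mm².
δ_mech = NL/(AE) = 51500·1260/(2282·44000) = 0.6463 mm.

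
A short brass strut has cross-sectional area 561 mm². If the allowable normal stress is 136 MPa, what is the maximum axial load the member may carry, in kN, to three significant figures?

P_max = σ_allow · A = 136 · 561 = 76300 N = 76.3 kN.

76.3 kN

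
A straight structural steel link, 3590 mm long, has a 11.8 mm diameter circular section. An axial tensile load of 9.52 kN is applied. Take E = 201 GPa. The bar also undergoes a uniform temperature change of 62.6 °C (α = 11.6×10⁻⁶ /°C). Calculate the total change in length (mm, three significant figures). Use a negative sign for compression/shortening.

A = 109.4 mm².
δ_mech = NL/(AE) = 9520·3590/(109.4·201000) = 1.555 mm.
δ_thermal = αLΔT = 11.6e-6·3590·62.6 = 2.607 mm.
δ = δ_mech + δ_thermal = 4.162 mm.

4.16 mm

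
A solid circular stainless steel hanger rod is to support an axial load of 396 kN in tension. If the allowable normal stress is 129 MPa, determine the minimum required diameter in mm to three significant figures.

Required area A ≥ P/σ_allow = 396000/129 = 3070 mm².
For a solid circular section, d ≥ √(4A/π) = 62.52 mm.

62.5 mm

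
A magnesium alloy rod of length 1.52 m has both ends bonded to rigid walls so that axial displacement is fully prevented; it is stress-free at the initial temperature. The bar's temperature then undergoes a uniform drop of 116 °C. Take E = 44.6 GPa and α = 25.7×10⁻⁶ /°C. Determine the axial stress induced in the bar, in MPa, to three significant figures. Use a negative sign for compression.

133 MPa

Free thermal expansion αLΔT = 25.7e-6 · 1520 · -116 = -4.531 mm.
The walls impose strain ε = −(-4.531)/1520 = 2.9812e-03; σ = Eε = 44600 · 2.9812e-03 = 133 MPa.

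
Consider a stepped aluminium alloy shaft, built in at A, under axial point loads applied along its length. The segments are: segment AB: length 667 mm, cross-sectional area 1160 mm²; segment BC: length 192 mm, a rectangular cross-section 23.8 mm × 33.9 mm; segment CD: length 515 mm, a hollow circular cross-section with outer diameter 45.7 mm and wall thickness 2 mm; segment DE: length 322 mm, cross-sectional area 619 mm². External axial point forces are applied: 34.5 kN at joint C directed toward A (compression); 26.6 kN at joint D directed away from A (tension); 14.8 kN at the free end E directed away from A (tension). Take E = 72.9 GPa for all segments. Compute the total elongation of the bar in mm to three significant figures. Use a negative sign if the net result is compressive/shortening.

Internal axial forces (sectioning from the free end, tension +): N_DE = 14.8 kN, N_CD = 41.4 kN, N_BC = 6.9 kN, N_AB = 6.9 kN.
A_BC = 806.8 mm².
A_CD = 274.6 mm².
δ_AB = 6900·667/(1160·72900) = 0.05442 mm
δ_BC = 6900·192/(806.8·72900) = 0.02252 mm
δ_CD = 41400·515/(274.6·72900) = 1.065 mm
δ_DE = 14800·322/(619·72900) = 0.1056 mm
δ = Σδ_i = 1.248 mm.

1.25 mm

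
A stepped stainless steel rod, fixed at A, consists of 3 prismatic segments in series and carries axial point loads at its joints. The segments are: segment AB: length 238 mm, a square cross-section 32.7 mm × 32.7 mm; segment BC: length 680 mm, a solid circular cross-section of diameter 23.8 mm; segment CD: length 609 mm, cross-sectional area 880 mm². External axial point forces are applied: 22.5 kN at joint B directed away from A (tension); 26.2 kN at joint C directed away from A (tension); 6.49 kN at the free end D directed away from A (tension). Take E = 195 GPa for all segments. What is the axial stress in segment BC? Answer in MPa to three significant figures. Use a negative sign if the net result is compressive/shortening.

Internal axial forces (sectioning from the free end, tension +): N_CD = 6.49 kN, N_BC = 32.69 kN, N_AB = 55.19 kN.
A_BC = 444.9 mm².
σ_BC = N_BC/A_BC = 32690/444.9 = 73.48 MPa.

73.5 MPa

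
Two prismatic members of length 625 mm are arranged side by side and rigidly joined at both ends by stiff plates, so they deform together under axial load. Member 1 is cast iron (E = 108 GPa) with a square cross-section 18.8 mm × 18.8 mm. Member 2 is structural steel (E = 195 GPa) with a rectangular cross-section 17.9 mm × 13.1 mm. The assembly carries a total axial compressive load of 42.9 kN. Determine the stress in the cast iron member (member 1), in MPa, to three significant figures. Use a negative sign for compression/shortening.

-55.2 MPa

A_1 = 353.4 mm².
A_2 = 234.5 mm².
Equal strain + equilibrium ⇒ each member carries load in proportion to AE: A₁E₁ = 38170000 N, A₂E₂ = 45730000 N, ΣAE = 83900000 N.
σ₁ = P·E₁/ΣAE = -42900·108000/83900000 = -55.22 MPa.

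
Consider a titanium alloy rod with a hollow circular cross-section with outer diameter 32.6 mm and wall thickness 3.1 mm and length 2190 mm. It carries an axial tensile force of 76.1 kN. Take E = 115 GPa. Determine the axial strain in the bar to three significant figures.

A = 287.3 mm².
σ = N/A = 264.9 MPa; ε = σ/E = 264.9/115000 = 2.303e-03.

0.00230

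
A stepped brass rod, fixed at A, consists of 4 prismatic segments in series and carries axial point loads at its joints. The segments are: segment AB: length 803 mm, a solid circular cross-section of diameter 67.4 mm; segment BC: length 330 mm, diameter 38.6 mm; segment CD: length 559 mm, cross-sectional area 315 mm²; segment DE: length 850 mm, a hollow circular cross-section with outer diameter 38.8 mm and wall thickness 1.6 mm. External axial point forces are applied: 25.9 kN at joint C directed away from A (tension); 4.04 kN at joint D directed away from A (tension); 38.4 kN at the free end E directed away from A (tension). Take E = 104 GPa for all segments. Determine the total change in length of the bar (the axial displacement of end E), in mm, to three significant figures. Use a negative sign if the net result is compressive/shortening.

Internal axial forces (sectioning from the free end, tension +): N_DE = 38.4 kN, N_CD = 42.44 kN, N_BC = 68.34 kN, N_AB = 68.34 kN.
A_AB = 3568 mm².
A_BC = 1170 mm².
A_DE = 187 mm².
δ_AB = 68340·803/(3568·104000) = 0.1479 mm
δ_BC = 68340·330/(1170·104000) = 0.1853 mm
δ_CD = 42440·559/(315·104000) = 0.7242 mm
δ_DE = 38400·850/(187·104000) = 1.678 mm
δ = Σδ_i = 2.736 mm.

2.74 mm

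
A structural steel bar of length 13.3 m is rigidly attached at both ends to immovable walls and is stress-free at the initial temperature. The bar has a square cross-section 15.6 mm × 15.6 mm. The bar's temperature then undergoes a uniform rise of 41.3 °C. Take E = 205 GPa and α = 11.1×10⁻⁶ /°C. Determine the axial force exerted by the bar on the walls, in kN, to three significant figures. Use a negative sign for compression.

Free thermal expansion αLΔT = 11.1e-6 · 13300 · 41.3 = 6.097 mm.
The walls impose strain ε = −(6.097)/13300 = -4.5843e-04; σ = Eε = 205000 · -4.5843e-04 = -93.98 MPa.
Wall reaction R = σ·A = -93.98·243.4 = -22870 N = -22.87 kN.

-22.9 kN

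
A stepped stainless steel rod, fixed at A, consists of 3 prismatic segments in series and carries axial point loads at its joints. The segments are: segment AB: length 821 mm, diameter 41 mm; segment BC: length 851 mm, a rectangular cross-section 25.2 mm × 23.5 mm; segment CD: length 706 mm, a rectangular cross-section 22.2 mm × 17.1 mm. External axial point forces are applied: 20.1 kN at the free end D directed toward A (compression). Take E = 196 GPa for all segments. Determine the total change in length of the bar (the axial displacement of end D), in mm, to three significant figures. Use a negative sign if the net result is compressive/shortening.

Internal axial forces (sectioning from the free end, tension +): N_CD = -20.1 kN, N_BC = -20.1 kN, N_AB = -20.1 kN.
A_AB = 1320 mm².
A_BC = 592.2 mm².
A_CD = 379.6 mm².
δ_AB = -20100·821/(1320·196000) = -0.06377 mm
δ_BC = -20100·851/(592.2·196000) = -0.1474 mm
δ_CD = -20100·706/(379.6·196000) = -0.1907 mm
δ = Σδ_i = -0.4019 mm.

-0.402 mm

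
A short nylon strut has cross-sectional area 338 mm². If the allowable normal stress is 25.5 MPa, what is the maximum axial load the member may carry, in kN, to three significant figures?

8.62 kN

P_max = σ_allow · A = 25.5 · 338 = 8619 N = 8.619 kN.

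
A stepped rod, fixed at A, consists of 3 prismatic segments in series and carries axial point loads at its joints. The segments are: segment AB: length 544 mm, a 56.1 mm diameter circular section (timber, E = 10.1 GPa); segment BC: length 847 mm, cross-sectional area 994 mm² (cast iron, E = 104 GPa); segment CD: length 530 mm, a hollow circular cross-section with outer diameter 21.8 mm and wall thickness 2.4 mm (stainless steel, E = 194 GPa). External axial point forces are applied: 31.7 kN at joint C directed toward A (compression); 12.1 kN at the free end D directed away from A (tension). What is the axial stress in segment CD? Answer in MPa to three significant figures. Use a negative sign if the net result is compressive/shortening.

Internal axial forces (sectioning from the free end, tension +): N_CD = 12.1 kN, N_BC = -19.6 kN, N_AB = -19.6 kN.
A_CD = 146.3 mm².
σ_CD = N_CD/A_CD = 12100/146.3 = 82.72 MPa.

82.7 MPa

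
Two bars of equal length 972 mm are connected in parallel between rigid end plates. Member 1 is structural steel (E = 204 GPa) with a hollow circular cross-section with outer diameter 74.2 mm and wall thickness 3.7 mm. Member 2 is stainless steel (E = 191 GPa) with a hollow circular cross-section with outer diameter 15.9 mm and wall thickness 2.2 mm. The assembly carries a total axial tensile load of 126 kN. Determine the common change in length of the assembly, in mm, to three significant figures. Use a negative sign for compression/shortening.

0.661 mm

A_1 = 819.5 mm².
A_2 = 94.69 mm².
Equal strain + equilibrium ⇒ each member carries load in proportion to AE: A₁E₁ = 167200000 N, A₂E₂ = 18090000 N, ΣAE = 185300000 N.
δ = PL/ΣAE = 126000·972/185300000 = 0.6611 mm.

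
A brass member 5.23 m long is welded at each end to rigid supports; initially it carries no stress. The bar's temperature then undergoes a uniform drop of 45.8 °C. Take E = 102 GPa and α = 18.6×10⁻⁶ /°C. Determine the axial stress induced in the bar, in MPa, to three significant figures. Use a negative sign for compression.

86.9 MPa

Free thermal expansion αLΔT = 18.6e-6 · 5230 · -45.8 = -4.455 mm.
The walls impose strain ε = −(-4.455)/5230 = 8.5188e-04; σ = Eε = 102000 · 8.5188e-04 = 86.89 MPa.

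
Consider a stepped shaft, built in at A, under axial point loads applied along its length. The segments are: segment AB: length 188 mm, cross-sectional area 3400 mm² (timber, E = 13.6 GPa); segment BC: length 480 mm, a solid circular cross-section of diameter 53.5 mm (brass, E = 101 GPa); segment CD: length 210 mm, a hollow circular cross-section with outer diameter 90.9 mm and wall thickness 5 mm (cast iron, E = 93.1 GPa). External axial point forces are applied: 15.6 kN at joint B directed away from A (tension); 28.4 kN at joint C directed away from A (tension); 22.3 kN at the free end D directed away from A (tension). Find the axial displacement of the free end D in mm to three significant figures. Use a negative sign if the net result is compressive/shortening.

0.414 mm

Internal axial forces (sectioning from the free end, tension +): N_CD = 22.3 kN, N_BC = 50.7 kN, N_AB = 66.3 kN.
A_BC = 2248 mm².
A_CD = 1349 mm².
δ_AB = 66300·188/(3400·13600) = 0.2696 mm
δ_BC = 50700·480/(2248·101000) = 0.1072 mm
δ_CD = 22300·210/(1349·93100) = 0.03728 mm
δ = Σδ_i = 0.414 mm.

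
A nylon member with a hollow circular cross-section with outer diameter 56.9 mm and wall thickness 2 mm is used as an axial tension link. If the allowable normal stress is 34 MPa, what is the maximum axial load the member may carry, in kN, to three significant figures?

11.7 kN

A = 344.9 mm².
P_max = σ_allow · A = 34 · 344.9 = 11730 N = 11.73 kN.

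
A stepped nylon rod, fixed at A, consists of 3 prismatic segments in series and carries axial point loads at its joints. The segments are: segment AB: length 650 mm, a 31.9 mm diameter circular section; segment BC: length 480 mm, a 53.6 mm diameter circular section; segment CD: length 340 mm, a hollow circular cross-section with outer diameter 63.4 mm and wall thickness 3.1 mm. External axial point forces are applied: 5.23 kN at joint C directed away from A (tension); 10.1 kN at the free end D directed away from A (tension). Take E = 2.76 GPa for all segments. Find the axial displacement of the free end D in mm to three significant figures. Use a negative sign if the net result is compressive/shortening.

7.82 mm

Internal axial forces (sectioning from the free end, tension +): N_CD = 10.1 kN, N_BC = 15.33 kN, N_AB = 15.33 kN.
A_AB = 799.2 mm².
A_BC = 2256 mm².
A_CD = 587.3 mm².
δ_AB = 15330·650/(799.2·2760) = 4.517 mm
δ_BC = 15330·480/(2256·2760) = 1.182 mm
δ_CD = 10100·340/(587.3·2760) = 2.119 mm
δ = Σδ_i = 7.817 mm.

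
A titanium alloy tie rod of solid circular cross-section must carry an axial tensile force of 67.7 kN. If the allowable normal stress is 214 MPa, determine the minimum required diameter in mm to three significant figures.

Required area A ≥ P/σ_allow = 67700/214 = 316.4 mm².
For a solid circular section, d ≥ √(4A/π) = 20.07 mm.

20.1 mm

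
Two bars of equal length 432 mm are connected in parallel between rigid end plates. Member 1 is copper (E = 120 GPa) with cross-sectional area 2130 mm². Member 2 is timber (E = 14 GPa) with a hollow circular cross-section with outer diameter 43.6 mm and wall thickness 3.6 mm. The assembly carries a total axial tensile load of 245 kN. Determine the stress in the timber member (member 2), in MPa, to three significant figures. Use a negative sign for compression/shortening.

A_2 = 452.4 mm².
Equal strain + equilibrium ⇒ each member carries load in proportion to AE: A₁E₁ = 255600000 N, A₂E₂ = 6333000 N, ΣAE = 261900000 N.
σ₂ = P·E₂/ΣAE = 245000·14000/261900000 = 13.09 MPa.

13.1 MPa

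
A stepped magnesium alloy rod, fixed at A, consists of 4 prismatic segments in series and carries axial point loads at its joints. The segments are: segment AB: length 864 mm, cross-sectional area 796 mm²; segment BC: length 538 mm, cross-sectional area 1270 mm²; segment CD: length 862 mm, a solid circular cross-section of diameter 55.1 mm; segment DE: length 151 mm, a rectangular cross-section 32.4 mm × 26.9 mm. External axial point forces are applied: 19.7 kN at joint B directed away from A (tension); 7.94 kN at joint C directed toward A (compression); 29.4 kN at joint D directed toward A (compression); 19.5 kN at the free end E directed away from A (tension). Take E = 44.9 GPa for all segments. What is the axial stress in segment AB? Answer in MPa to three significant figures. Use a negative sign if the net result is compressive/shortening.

Internal axial forces (sectioning from the free end, tension +): N_DE = 19.5 kN, N_CD = -9.9 kN, N_BC = -17.84 kN, N_AB = 1.86 kN.
σ_AB = N_AB/A_AB = 1860/796 = 2.337 MPa.

2.34 MPa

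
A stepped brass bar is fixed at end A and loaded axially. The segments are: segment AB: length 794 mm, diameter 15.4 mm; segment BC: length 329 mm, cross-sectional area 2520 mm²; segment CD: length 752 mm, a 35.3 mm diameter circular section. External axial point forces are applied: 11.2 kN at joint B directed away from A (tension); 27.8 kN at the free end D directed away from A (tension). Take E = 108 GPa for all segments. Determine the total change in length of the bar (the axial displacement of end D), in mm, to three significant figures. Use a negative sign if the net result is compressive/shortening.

1.77 mm

Internal axial forces (sectioning from the free end, tension +): N_CD = 27.8 kN, N_BC = 27.8 kN, N_AB = 39 kN.
A_AB = 186.3 mm².
A_CD = 978.7 mm².
δ_AB = 39000·794/(186.3·108000) = 1.539 mm
δ_BC = 27800·329/(2520·108000) = 0.03361 mm
δ_CD = 27800·752/(978.7·108000) = 0.1978 mm
δ = Σδ_i = 1.771 mm.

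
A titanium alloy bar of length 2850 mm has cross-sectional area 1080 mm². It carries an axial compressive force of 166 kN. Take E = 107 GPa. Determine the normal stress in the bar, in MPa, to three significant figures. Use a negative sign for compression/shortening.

-154 MPa

σ = N/A = -166000/1080 = -153.7 MPa.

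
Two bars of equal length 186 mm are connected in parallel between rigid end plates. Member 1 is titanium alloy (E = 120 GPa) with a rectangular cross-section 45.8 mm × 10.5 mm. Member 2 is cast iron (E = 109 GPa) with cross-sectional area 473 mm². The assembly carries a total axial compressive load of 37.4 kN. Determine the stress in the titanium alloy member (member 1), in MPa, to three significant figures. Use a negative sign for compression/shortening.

-41.1 MPa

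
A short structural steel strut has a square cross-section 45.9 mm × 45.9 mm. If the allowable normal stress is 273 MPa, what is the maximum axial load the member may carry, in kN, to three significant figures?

575 kN

A = 2107 mm².
P_max = σ_allow · A = 273 · 2107 = 575200 N = 575.2 kN.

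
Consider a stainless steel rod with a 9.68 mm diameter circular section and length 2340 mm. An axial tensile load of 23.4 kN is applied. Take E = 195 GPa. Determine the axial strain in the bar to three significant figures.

0.00163

A = 73.59 mm².
σ = N/A = 318 MPa; ε = σ/E = 318/195000 = 1.631e-03.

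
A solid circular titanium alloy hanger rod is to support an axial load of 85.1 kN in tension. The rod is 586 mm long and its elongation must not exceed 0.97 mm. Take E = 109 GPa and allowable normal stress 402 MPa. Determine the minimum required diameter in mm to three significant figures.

24.5 mm

Required area A ≥ P/σ_allow = 85100/402 = 211.7 mm².
For a solid circular section, d ≥ √(4A/π) = 16.42 mm.
Elongation limit: A ≥ PL/(Eδ_allow) = 85100·586/(109000·0.97) = 471.7 mm² ⇒ d ≥ 24.51 mm.
The elongation limit governs.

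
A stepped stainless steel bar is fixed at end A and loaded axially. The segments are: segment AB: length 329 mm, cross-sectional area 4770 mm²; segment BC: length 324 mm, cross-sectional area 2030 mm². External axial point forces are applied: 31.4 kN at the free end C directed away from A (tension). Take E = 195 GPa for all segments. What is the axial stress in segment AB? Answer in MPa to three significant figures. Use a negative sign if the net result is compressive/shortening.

6.58 MPa

Internal axial forces (sectioning from the free end, tension +): N_BC = 31.4 kN, N_AB = 31.4 kN.
σ_AB = N_AB/A_AB = 31400/4770 = 6.583 MPa.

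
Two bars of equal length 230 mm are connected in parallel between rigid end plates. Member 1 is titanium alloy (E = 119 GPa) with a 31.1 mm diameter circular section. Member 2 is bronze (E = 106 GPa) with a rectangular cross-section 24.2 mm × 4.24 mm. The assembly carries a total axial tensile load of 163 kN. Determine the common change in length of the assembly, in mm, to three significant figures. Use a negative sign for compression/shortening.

0.370 mm

A_1 = 759.6 mm².
A_2 = 102.6 mm².
Equal strain + equilibrium ⇒ each member carries load in proportion to AE: A₁E₁ = 90400000 N, A₂E₂ = 10880000 N, ΣAE = 101300000 N.
δ = PL/ΣAE = 163000·230/101300000 = 0.3702 mm.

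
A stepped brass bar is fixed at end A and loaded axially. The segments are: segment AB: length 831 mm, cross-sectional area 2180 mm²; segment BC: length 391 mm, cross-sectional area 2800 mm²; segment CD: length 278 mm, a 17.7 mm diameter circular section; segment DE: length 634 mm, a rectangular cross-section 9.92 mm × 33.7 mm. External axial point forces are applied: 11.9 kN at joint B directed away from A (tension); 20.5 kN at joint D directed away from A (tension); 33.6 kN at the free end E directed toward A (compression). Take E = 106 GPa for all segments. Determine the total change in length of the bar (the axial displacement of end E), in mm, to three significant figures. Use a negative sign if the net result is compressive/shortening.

-0.762 mm

Internal axial forces (sectioning from the free end, tension +): N_DE = -33.6 kN, N_CD = -13.1 kN, N_BC = -13.1 kN, N_AB = -1.2 kN.
A_CD = 246.1 mm².
A_DE = 334.3 mm².
δ_AB = -1200·831/(2180·106000) = -0.004315 mm
δ_BC = -13100·391/(2800·106000) = -0.01726 mm
δ_CD = -13100·278/(246.1·106000) = -0.1396 mm
δ_DE = -33600·634/(334.3·106000) = -0.6011 mm
δ = Σδ_i = -0.7623 mm.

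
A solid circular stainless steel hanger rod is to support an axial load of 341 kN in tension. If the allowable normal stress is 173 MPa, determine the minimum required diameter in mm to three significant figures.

50.1 mm

Required area A ≥ P/σ_allow = 341000/173 = 1971 mm².
For a solid circular section, d ≥ √(4A/π) = 50.1 mm.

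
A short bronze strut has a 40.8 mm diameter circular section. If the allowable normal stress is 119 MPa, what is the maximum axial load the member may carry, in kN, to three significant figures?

156 kN

A = 1307 mm².
P_max = σ_allow · A = 119 · 1307 = 155600 N = 155.6 kN.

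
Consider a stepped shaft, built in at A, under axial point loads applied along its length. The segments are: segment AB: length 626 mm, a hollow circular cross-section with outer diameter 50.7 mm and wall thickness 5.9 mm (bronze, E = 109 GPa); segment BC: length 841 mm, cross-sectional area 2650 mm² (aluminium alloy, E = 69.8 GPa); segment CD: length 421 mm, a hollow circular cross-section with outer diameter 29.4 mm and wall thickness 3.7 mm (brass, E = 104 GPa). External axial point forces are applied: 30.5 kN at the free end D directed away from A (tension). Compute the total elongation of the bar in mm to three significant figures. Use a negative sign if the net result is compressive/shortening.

0.763 mm

Internal axial forces (sectioning from the free end, tension +): N_CD = 30.5 kN, N_BC = 30.5 kN, N_AB = 30.5 kN.
A_AB = 830.4 mm².
A_CD = 298.7 mm².
δ_AB = 30500·626/(830.4·109000) = 0.2109 mm
δ_BC = 30500·841/(2650·69800) = 0.1387 mm
δ_CD = 30500·421/(298.7·104000) = 0.4133 mm
δ = Σδ_i = 0.7629 mm.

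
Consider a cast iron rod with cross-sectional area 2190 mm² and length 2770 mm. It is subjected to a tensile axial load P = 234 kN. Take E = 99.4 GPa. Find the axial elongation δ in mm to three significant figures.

2.98 mm

δ_mech = NL/(AE) = 234000·2770/(2190·99400) = 2.978 mm.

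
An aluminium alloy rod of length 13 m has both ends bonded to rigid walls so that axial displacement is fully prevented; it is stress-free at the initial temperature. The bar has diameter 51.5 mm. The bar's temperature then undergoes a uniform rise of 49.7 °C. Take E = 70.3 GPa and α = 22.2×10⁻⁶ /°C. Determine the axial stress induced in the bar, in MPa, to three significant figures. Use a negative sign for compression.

-77.6 MPa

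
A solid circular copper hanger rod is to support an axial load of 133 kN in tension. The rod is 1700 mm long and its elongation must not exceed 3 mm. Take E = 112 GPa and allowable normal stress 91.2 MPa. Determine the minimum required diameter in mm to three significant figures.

43.1 mm

Required area A ≥ P/σ_allow = 133000/91.2 = 1458 mm².
For a solid circular section, d ≥ √(4A/π) = 43.09 mm.
Elongation limit: A ≥ PL/(Eδ_allow) = 133000·1700/(112000·3) = 672.9 mm² ⇒ d ≥ 29.27 mm.
The stress limit governs.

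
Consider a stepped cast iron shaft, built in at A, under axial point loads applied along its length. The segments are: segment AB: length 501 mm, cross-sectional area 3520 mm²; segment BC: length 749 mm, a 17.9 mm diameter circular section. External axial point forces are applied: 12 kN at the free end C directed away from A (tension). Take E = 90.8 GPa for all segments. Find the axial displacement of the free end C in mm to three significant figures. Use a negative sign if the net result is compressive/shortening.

Internal axial forces (sectioning from the free end, tension +): N_BC = 12 kN, N_AB = 12 kN.
A_BC = 251.6 mm².
δ_AB = 12000·501/(3520·90800) = 0.01881 mm
δ_BC = 12000·749/(251.6·90800) = 0.3934 mm
δ = Σδ_i = 0.4122 mm.

0.412 mm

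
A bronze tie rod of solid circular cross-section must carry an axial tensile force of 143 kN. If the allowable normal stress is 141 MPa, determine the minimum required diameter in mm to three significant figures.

35.9 mm

Required area A ≥ P/σ_allow = 143000/141 = 1014 mm².
For a solid circular section, d ≥ √(4A/π) = 35.93 mm.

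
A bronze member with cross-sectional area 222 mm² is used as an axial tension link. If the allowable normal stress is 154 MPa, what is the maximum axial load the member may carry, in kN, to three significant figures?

34.2 kN

P_max = σ_allow · A = 154 · 222 = 34190 N = 34.19 kN.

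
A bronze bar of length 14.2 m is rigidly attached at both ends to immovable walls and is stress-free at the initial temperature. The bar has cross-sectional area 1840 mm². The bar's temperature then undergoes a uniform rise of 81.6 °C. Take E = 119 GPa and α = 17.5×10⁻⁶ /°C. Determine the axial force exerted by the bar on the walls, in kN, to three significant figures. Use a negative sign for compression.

Free thermal expansion αLΔT = 17.5e-6 · 14200 · 81.6 = 20.28 mm.
The walls impose strain ε = −(20.28)/14200 = -1.4280e-03; σ = Eε = 119000 · -1.4280e-03 = -169.9 MPa.
Wall reaction R = σ·A = -169.9·1840 = -312700 N = -312.7 kN.

-313 kN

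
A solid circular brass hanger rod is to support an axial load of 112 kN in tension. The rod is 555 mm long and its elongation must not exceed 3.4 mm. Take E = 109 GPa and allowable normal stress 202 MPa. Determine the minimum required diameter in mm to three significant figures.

Required area A ≥ P/σ_allow = 112000/202 = 554.5 mm².
For a solid circular section, d ≥ √(4A/π) = 26.57 mm.
Elongation limit: A ≥ PL/(Eδ_allow) = 112000·555/(109000·3.4) = 167.7 mm² ⇒ d ≥ 14.61 mm.
The stress limit governs.

26.6 mm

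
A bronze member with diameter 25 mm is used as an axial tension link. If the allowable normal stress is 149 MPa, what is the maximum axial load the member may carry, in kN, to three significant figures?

A = 490.9 mm².
P_max = σ_allow · A = 149 · 490.9 = 73140 N = 73.14 kN.

73.1 kN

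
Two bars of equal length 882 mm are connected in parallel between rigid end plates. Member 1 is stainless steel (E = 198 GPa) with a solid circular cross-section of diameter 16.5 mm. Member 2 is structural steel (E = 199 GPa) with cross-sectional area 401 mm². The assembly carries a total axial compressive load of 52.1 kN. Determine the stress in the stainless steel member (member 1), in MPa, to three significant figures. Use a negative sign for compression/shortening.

-84.5 MPa

A_1 = 213.8 mm².
Equal strain + equilibrium ⇒ each member carries load in proportion to AE: A₁E₁ = 42340000 N, A₂E₂ = 79800000 N, ΣAE = 122100000 N.
σ₁ = P·E₁/ΣAE = -52100·198000/122100000 = -84.46 MPa.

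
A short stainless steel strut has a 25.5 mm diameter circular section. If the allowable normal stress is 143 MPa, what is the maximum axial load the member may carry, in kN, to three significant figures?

A = 510.7 mm².
P_max = σ_allow · A = 143 · 510.7 = 73030 N = 73.03 kN.

73.0 kN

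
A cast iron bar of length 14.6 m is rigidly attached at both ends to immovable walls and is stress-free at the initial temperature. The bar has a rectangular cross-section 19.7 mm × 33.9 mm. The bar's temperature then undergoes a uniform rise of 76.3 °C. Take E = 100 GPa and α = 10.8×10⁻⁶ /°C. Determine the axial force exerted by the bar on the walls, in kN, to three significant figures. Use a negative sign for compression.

-55.0 kN

Free thermal expansion αLΔT = 10.8e-6 · 14600 · 76.3 = 12.03 mm.
The walls impose strain ε = −(12.03)/14600 = -8.2404e-04; σ = Eε = 100000 · -8.2404e-04 = -82.4 MPa.
Wall reaction R = σ·A = -82.4·667.8 = -55030 N = -55.03 kN.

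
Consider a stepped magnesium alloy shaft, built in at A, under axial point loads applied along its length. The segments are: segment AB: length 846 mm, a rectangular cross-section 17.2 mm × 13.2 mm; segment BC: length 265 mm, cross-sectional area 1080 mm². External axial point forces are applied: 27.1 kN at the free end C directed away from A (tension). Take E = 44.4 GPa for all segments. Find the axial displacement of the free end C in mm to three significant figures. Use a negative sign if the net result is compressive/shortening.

2.42 mm

Internal axial forces (sectioning from the free end, tension +): N_BC = 27.1 kN, N_AB = 27.1 kN.
A_AB = 227 mm².
δ_AB = 27100·846/(227·44400) = 2.274 mm
δ_BC = 27100·265/(1080·44400) = 0.1498 mm
δ = Σδ_i = 2.424 mm.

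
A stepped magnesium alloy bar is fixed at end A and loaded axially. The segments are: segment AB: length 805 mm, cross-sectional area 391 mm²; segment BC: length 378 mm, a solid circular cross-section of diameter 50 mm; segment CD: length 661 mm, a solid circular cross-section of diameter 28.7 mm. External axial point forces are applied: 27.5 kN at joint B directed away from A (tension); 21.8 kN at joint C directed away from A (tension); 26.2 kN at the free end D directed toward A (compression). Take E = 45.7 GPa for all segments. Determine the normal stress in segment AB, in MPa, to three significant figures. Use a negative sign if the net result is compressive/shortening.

Internal axial forces (sectioning from the free end, tension +): N_CD = -26.2 kN, N_BC = -4.4 kN, N_AB = 23.1 kN.
σ_AB = N_AB/A_AB = 23100/391 = 59.08 MPa.

59.1 MPa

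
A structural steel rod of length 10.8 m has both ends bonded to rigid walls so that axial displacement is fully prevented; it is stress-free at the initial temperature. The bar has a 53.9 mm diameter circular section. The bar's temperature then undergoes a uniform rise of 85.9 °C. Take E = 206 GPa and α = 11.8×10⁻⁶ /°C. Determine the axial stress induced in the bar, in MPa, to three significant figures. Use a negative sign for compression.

Free thermal expansion αLΔT = 11.8e-6 · 10800 · 85.9 = 10.95 mm.
The walls impose strain ε = −(10.95)/10800 = -1.0136e-03; σ = Eε = 206000 · -1.0136e-03 = -208.8 MPa.

-209 MPa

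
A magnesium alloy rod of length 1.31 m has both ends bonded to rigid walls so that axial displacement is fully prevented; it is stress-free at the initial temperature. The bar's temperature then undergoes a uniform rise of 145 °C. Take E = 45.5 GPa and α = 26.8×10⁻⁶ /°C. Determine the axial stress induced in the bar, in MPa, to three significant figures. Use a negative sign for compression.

-177 MPa

Free thermal expansion αLΔT = 26.8e-6 · 1310 · 145 = 5.091 mm.
The walls impose strain ε = −(5.091)/1310 = -3.8860e-03; σ = Eε = 45500 · -3.8860e-03 = -176.8 MPa.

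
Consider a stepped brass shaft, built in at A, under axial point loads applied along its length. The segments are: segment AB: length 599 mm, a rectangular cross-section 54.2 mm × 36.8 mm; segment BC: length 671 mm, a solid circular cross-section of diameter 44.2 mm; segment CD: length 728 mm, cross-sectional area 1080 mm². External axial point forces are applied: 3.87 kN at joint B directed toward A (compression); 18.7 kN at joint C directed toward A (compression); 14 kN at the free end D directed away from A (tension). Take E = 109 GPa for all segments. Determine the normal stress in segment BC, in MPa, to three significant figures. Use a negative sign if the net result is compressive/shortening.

-3.06 MPa

Internal axial forces (sectioning from the free end, tension +): N_CD = 14 kN, N_BC = -4.7 kN, N_AB = -8.57 kN.
A_BC = 1534 mm².
σ_BC = N_BC/A_BC = -4700/1534 = -3.063 MPa.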